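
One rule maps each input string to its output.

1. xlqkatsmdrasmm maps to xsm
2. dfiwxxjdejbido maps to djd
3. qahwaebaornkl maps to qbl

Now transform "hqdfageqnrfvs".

hes

In each case the input is transformed by: keep one character in every 3, starting at position 1 (positions 1st, 4th, 7th, ...), then keep every other character starting from the first (positions 1st, 3rd, 5th, ...).
Starting from "hqdfageqnrfvs": after the first operation, "hfers"; after the second, "hes".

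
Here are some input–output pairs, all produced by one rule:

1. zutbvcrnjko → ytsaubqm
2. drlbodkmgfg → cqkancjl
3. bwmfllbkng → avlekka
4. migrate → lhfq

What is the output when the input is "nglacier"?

mfkzb

The pattern: delete the last 3 characters, then shift every letter 1 place backward in the alphabet (wrapping around).
Applying both steps to "nglacier": "nglac", then "mfkzb".
(Check on "drlbodkmgfg": → "drlbodkm" → "cqkancjl" ✓)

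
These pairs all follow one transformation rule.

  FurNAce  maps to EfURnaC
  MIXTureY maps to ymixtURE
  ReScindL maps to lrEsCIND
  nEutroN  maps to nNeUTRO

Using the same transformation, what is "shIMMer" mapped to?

Looking at the pairs, the operation is to move the last character to the front, then flip the case of every letter.
On "shIMMer" that produces "RSHimmE".

RSHimmE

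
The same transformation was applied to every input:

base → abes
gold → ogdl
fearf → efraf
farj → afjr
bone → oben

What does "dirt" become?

The rule is to swap each adjacent pair of characters (1↔2, 3↔4, ...).
Applying that to "dirt" gives "idtr".

idtr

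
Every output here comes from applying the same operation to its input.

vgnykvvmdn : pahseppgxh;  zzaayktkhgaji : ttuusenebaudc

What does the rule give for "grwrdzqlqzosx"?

What's happening: shift every letter 6 places backward in the alphabet (wrapping around).
"grwrdzqlqzosx" → "alqlxtkfktimr".

alqlxtkfktimr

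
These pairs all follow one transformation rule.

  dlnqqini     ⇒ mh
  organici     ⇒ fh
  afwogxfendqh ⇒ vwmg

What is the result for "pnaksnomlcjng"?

Rule — shift every letter 1 place backward in the alphabet (wrapping around), then keep one character in every 3, starting at position 3 (positions 3rd, 6th, 9th, ...).
For "pnaksnomlcjng", step one produces "omzjrmnlkbimf"; step two turns that into "zmkm".

zmkm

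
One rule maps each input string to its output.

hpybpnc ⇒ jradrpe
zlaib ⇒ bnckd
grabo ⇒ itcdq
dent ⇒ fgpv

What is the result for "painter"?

rckpvgt

The pattern: shift every letter 2 places forward in the alphabet (wrapping around).
Doing the same to "painter": "rckpvgt".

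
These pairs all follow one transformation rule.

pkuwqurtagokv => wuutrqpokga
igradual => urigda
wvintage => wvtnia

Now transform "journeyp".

The transformation: delete the last 2 characters, then sort the characters into reverse alphabetical order.
For "journeyp", step one produces "journe"; step two turns that into "uronje".

uronje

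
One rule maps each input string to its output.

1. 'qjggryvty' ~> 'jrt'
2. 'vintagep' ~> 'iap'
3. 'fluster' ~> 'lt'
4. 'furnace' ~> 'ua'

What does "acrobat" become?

Each output is the input with this applied: keep one character in every 3, starting at position 2 (positions 2nd, 5th, 8th, ...).
Doing the same to "acrobat": "cb".

cb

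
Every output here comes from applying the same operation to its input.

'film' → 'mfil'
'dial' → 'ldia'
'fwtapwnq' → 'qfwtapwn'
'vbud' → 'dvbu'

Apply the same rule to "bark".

kbar

The transformation: move the last character to the front.
Doing the same to "bark": "kbar".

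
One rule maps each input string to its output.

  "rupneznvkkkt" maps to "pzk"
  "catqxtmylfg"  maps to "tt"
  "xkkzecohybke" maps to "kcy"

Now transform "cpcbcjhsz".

The transformation: keep one character in every 3, starting at position 3 (positions 3rd, 6th, 9th, ...), then delete the last character.
"cpcbcjhsz" → "cjz" → "cj".

cj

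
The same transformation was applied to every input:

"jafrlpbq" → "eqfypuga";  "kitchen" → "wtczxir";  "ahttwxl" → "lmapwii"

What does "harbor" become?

qdgwpg

Looking at the pairs, the operation is to move the last 3 characters to the front (rotate right by 3), then shift every letter 11 places backward in the alphabet (wrapping around).
Working it through for "harbor": intermediate "borhar", final "qdgwpg".
(Check on "jafrlpbq": → "pbqjafrl" → "eqfypuga" ✓)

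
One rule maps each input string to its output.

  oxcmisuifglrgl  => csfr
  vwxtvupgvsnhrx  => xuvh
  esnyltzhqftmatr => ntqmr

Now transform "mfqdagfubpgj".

The rule is to keep one character in every 3, starting at position 3 (positions 3rd, 6th, 9th, ...).
Doing the same to "mfqdagfubpgj": "qgbj".

qgbj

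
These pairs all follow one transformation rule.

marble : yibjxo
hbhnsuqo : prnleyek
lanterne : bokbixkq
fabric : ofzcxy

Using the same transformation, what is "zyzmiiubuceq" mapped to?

What's happening: swap the front and back halves of the string, then shift every letter 3 places backward in the alphabet (wrapping around).
Working it through for "zyzmiiubuceq": intermediate "ubuceqzyzmii", final "ryrzbnwvwjff".

ryrzbnwvwjff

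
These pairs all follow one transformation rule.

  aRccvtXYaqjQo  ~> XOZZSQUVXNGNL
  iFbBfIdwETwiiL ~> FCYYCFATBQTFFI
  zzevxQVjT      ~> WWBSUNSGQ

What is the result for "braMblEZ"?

YOXJYIBW

The rule is to shift every letter 3 places backward in the alphabet (wrapping around), then convert every letter to uppercase.
Working it through for "braMblEZ": intermediate "yoxJyiBW", final "YOXJYIBW".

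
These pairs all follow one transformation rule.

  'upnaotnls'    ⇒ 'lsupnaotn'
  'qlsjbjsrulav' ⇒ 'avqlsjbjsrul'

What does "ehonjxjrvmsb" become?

sbehonjxjrvm

What's happening: move the last 2 characters to the front (rotate right by 2).
For "ehonjxjrvmsb" the result is "sbehonjxjrvm".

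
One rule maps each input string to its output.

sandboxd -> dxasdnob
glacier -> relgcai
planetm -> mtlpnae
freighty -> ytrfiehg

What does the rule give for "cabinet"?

teacibn

The pattern: move the last 2 characters to the front (rotate right by 2), then swap each adjacent pair of characters (1↔2, 3↔4, ...).
Starting from "cabinet": after the first operation, "etcabin"; after the second, "teacibn".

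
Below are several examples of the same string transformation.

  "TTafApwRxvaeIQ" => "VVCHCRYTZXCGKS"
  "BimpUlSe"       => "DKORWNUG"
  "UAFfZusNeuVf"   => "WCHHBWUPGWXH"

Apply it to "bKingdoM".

DMKPIFQO

What's happening: shift every letter 2 places forward in the alphabet (wrapping around), then convert every letter to uppercase.
Working it through for "bKingdoM": intermediate "dMkpifqO", final "DMKPIFQO".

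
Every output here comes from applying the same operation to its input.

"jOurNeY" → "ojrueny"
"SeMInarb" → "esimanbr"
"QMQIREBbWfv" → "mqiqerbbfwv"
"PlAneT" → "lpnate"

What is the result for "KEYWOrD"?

ekwyrod

Rule — swap each adjacent pair of characters (1↔2, 3↔4, ...), then convert every letter to lowercase.
Doing the same to "KEYWOrD": "ekwyrod".
(Check on "QMQIREBbWfv": → "MQIQERbBfWv" → "mqiqerbbfwv" ✓)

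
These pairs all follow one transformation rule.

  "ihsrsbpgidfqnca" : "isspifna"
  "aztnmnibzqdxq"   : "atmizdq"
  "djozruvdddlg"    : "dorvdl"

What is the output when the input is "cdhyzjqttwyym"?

chzqtym

The rule is to keep every other character starting from the first (positions 1st, 3rd, 5th, ...).
On "cdhyzjqttwyym" that produces "chzqtym".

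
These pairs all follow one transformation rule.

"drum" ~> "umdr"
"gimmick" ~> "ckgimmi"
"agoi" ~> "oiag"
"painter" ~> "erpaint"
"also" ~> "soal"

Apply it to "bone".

What's happening: move the last 2 characters to the front (rotate right by 2).
So "bone" becomes "nebo".

nebo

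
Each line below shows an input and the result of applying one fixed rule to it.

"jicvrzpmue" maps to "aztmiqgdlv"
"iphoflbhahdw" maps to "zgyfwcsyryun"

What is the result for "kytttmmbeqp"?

Looking at the pairs, the operation is to shift every letter 9 places backward in the alphabet (wrapping around).
So "kytttmmbeqp" becomes "bpkkkddsvhg".

bpkkkddsvhg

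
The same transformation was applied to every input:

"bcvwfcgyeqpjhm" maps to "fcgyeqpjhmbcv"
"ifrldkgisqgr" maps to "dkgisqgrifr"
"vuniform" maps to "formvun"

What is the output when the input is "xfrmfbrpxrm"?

Looking at the pairs, the operation is to move the first 3 characters to the end (rotate left by 3), then delete the first character.
For "xfrmfbrpxrm", step one produces "mfbrpxrmxfr"; step two turns that into "fbrpxrmxfr".

fbrpxrmxfr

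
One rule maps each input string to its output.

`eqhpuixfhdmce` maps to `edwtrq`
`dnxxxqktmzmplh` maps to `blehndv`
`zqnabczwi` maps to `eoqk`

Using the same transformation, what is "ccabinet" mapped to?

qpbh

Rule — shift every letter 12 places backward in the alphabet (wrapping around), then keep every other character starting from the second (positions 2nd, 4th, 6th, ...).
On "ccabinet": the first step gives "qqopwbsh", and the second then gives "qpbh".
(Check on "dnxxxqktmzmplh": → "rbllleyhanadzv" → "blehndv" ✓)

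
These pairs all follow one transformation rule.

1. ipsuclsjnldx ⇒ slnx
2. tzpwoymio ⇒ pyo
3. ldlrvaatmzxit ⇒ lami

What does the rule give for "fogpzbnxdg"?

The transformation: keep one character in every 3, starting at position 3 (positions 3rd, 6th, 9th, ...).
So "fogpzbnxdg" becomes "gbd".

gbd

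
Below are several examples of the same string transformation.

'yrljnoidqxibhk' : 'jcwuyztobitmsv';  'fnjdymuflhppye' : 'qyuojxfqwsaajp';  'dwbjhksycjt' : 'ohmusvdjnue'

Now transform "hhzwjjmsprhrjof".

sskhuuxdacscuzq

Looking at the pairs, the operation is to shift every letter 11 places forward in the alphabet (wrapping around).
Doing the same to "hhzwjjmsprhrjof": "sskhuuxdacscuzq".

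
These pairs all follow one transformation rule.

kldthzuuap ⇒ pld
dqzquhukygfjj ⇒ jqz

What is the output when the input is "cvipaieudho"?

ovi

Each output is the input with this applied: swap the first and last characters, then keep only the first 3 characters.
For "cvipaieudho", step one produces "ovipaieudhc"; step two turns that into "ovi".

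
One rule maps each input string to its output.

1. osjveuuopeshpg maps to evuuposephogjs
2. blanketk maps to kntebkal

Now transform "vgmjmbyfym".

In each case the input is transformed by: move the first 3 characters to the end (rotate left by 3), then swap each adjacent pair of characters (1↔2, 3↔4, ...).
On "vgmjmbyfym": the first step gives "jmbyfymvgm", and the second then gives "mjybyfvmmg".

mjybyfvmmg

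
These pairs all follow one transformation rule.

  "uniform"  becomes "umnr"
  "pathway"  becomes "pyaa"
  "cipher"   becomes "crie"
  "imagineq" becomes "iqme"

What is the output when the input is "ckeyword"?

cdkr

In each case the input is transformed by: take characters alternately from the front and the back (1st, last, 2nd, 2nd-last, ...), then keep only the first 4 characters.
On "ckeyword": the first step gives "cdkreoyw", and the second then gives "cdkr".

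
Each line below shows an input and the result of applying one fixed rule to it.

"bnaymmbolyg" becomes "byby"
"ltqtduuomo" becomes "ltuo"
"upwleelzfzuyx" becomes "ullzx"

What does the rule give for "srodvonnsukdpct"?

The rule is to keep one character in every 3, starting at position 1 (positions 1st, 4th, 7th, ...).
Applying that to "srodvonnsukdpct" gives "sdnup".

sdnup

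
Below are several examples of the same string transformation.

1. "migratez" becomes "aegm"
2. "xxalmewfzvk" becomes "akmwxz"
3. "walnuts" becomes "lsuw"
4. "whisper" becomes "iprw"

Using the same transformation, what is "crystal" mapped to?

clty

Rule — keep every other character starting from the first (positions 1st, 3rd, 5th, ...), then sort the characters into alphabetical order.
On "crystal": the first step gives "cytl", and the second then gives "clty".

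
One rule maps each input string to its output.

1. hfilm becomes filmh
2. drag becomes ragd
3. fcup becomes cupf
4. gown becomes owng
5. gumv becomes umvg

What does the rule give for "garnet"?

The rule is to move the first character to the end.
For "garnet" the result is "arnetg".

arnetg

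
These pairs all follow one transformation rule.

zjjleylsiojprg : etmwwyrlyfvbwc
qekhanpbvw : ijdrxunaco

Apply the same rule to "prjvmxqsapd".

cqcewizkdfn

Rule — move the last 2 characters to the front (rotate right by 2), then shift every letter 13 places forward in the alphabet (wrapping around) — i.e. ROT13.
"prjvmxqsapd" → "pdprjvmxqsa" → "cqcewizkdfn".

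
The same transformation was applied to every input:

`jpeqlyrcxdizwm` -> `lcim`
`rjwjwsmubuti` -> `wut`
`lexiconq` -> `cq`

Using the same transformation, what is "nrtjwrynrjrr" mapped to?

wnr

Each output is the input with this applied: keep one character in every 3, starting at position 2 (positions 2nd, 5th, 8th, ...), then delete the first character.
Starting from "nrtjwrynrjrr": after the first operation, "rwnr"; after the second, "wnr".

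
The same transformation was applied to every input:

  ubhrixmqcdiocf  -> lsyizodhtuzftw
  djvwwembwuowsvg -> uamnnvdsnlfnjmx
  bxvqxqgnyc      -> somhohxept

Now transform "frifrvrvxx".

wizwimimoo

What's happening: shift every letter 9 places backward in the alphabet (wrapping around).
"frifrvrvxx" → "wizwimimoo".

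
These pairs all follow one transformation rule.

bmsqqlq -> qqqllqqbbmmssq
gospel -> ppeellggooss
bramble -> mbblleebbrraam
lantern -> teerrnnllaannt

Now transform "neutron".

The pattern: double every character, then swap the front and back halves of the string.
For "neutron", step one produces "nneeuuttrroonn"; step two turns that into "trroonnnneeuut".

trroonnnneeuut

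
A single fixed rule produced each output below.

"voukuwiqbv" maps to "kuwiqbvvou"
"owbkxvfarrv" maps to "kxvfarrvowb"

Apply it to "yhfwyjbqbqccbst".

Rule — move the first 3 characters to the end (rotate left by 3).
For "yhfwyjbqbqccbst" the result is "wyjbqbqccbstyhf".

wyjbqbqccbstyhf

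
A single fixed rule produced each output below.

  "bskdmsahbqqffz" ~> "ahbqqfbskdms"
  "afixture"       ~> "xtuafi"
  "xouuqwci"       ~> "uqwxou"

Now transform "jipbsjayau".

sjayjipb

The transformation: delete the last 2 characters, then swap the front and back halves of the string.
On "jipbsjayau": the first step gives "jipbsjay", and the second then gives "sjayjipb".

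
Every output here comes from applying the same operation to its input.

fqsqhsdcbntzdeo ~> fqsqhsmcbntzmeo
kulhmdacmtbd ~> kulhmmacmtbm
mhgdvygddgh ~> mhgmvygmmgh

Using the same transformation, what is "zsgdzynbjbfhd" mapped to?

What's happening: replace every "d" with "m".
For "zsgdzynbjbfhd" the result is "zsgmzynbjbfhm".

zsgmzynbjbfhm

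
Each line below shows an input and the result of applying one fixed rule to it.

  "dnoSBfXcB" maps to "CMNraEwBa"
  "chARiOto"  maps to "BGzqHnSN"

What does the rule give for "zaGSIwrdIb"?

The pattern: shift every letter 1 place backward in the alphabet (wrapping around), then flip the case of every letter.
Working it through for "zaGSIwrdIb": intermediate "yzFRHvqcHa", final "YZfrhVQChA".

YZfrhVQChA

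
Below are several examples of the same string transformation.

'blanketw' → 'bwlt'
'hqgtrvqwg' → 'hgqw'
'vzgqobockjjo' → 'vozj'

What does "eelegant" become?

The pattern: take characters alternately from the front and the back (1st, last, 2nd, 2nd-last, ...), then keep only the first 4 characters.
"eelegant" → "etenlaeg" → "eten".

eten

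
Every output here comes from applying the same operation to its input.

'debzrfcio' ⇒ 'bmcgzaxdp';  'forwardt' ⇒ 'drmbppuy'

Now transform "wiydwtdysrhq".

uogfwpbquwrb

In each case the input is transformed by: shift every letter 2 places backward in the alphabet (wrapping around), then take characters alternately from the front and the back (1st, last, 2nd, 2nd-last, ...).
Applying both steps to "wiydwtdysrhq": "ugwburbwqpfo", then "uogfwpbquwrb".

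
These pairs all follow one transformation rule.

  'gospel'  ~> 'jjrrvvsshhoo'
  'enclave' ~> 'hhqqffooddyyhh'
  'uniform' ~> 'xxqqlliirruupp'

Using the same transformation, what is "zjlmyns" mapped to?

In each case the input is transformed by: double every character, then shift every letter 3 places forward in the alphabet (wrapping around).
For "zjlmyns", step one produces "zzjjllmmyynnss"; step two turns that into "ccmmooppbbqqvv".

ccmmooppbbqqvv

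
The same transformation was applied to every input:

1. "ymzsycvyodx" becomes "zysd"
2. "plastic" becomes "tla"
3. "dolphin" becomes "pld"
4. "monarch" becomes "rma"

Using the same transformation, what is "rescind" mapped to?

Looking at the pairs, the operation is to sort the characters into reverse alphabetical order, then keep one character in every 3, starting at position 1 (positions 1st, 4th, 7th, ...).
For "rescind", step one produces "srniedc"; step two turns that into "sic".

sic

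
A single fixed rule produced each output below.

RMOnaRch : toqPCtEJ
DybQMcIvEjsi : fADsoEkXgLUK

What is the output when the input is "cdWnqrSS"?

EFyPSTuu

The pattern: flip the case of every letter, then shift every letter 2 places forward in the alphabet (wrapping around).
On "cdWnqrSS": the first step gives "CDwNQRss", and the second then gives "EFyPSTuu".
(Check on "DybQMcIvEjsi": → "dYBqmCiVeJSI" → "fADsoEkXgLUK" ✓)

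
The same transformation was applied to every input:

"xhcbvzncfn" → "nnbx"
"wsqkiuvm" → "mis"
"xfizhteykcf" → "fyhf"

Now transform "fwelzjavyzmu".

Looking at the pairs, the operation is to reverse the string, then keep one character in every 3, starting at position 1 (positions 1st, 4th, 7th, ...).
Starting from "fwelzjavyzmu": after the first operation, "umzyvajzlewf"; after the second, "uyje".

uyje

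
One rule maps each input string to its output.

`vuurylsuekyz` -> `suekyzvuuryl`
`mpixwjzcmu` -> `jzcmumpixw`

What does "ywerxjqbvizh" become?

The pattern: swap the front and back halves of the string.
On "ywerxjqbvizh" that produces "qbvizhywerxj".

qbvizhywerxj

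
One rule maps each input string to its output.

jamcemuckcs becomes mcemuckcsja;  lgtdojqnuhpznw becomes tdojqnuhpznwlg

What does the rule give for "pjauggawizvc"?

auggawizvcpj

Looking at the pairs, the operation is to move the first 2 characters to the end (rotate left by 2).
Doing the same to "pjauggawizvc": "auggawizvcpj".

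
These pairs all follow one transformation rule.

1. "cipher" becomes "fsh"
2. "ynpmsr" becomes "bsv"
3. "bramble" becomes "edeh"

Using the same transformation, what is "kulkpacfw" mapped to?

nosfz

What's happening: keep every other character starting from the first (positions 1st, 3rd, 5th, ...), then shift every letter 3 places forward in the alphabet (wrapping around).
On "kulkpacfw": the first step gives "klpcw", and the second then gives "nosfz".
(Check on "cipher": → "cpe" → "fsh" ✓)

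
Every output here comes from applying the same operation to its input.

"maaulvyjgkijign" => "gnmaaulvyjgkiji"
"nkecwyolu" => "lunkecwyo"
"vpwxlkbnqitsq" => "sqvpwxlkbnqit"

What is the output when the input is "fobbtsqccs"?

csfobbtsqc

Each output is the input with this applied: move the last 2 characters to the front (rotate right by 2).
For "fobbtsqccs" the result is "csfobbtsqc".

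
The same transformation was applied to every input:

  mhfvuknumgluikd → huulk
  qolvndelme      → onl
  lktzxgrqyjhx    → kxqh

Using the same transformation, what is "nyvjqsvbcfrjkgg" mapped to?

yqbrg

The rule is to keep one character in every 3, starting at position 2 (positions 2nd, 5th, 8th, ...).
For "nyvjqsvbcfrjkgg" the result is "yqbrg".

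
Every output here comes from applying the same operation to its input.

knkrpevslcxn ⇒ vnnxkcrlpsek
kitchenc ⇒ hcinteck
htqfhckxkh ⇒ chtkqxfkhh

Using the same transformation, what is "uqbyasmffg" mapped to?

sgqfbfymau

Looking at the pairs, the operation is to take characters alternately from the front and the back (1st, last, 2nd, 2nd-last, ...), then swap the first and last characters.
Applying both steps to "uqbyasmffg": "ugqfbfymas", then "sgqfbfymau".
(Check on "htqfhckxkh": → "hhtkqxfkhc" → "chtkqxfkhh" ✓)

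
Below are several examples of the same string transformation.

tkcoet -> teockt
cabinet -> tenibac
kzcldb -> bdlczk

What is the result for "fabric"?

Each output is the input with this applied: reverse the string.
Applying that to "fabric" gives "cirbaf".

cirbaf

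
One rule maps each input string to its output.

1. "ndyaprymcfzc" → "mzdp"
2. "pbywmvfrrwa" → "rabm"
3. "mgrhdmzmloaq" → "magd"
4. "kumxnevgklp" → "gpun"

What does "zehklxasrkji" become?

sjel

Looking at the pairs, the operation is to keep one character in every 3, starting at position 2 (positions 2nd, 5th, 8th, ...), then swap the front and back halves of the string.
Starting from "zehklxasrkji": after the first operation, "elsj"; after the second, "sjel".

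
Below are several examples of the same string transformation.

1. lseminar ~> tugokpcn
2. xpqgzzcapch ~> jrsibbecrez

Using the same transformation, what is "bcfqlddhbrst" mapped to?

vehsnffjdtud

Looking at the pairs, the operation is to shift every letter 2 places forward in the alphabet (wrapping around), then swap the first and last characters.
For "bcfqlddhbrst", step one produces "dehsnffjdtuv"; step two turns that into "vehsnffjdtud".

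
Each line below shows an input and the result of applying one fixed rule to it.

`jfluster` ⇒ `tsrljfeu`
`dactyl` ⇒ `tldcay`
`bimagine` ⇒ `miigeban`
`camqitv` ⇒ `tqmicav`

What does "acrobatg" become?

rogcbaat

In each case the input is transformed by: sort the characters into reverse alphabetical order, then move the first character to the end.
Working it through for "acrobatg": intermediate "trogcbaa", final "rogcbaat".
(Check on "dactyl": → "ytldca" → "tldcay" ✓)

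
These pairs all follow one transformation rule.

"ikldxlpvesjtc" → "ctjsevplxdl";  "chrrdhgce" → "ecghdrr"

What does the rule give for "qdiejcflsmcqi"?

iqcmslfcjei

The rule is to reverse the string, then delete the last 2 characters.
Starting from "qdiejcflsmcqi": after the first operation, "iqcmslfcjeidq"; after the second, "iqcmslfcjei".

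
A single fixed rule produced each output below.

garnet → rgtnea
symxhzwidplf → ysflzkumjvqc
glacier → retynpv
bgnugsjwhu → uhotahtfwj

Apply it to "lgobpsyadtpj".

Each output is the input with this applied: move the last 2 characters to the front (rotate right by 2), then shift every letter 13 places forward in the alphabet (wrapping around) — i.e. ROT13.
So "lgobpsyadtpj" becomes "cwytbocflnqg".

cwytbocflnqg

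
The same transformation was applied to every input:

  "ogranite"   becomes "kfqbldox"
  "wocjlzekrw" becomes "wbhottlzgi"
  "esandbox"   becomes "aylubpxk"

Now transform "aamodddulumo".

arirjlxxjlaa

The rule is to swap the front and back halves of the string, then shift every letter 3 places backward in the alphabet (wrapping around).
So "aamodddulumo" becomes "arirjlxxjlaa".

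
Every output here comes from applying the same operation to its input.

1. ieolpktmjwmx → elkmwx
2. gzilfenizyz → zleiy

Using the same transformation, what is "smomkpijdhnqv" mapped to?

mmpjhq

In each case the input is transformed by: keep every other character starting from the second (positions 2nd, 4th, 6th, ...).
"smomkpijdhnqv" → "mmpjhq".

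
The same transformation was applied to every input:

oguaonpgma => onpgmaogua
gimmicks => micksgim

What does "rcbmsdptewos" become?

What's happening: swap the front and back halves of the string, then move the last character to the front.
Starting from "rcbmsdptewos": after the first operation, "ptewosrcbmsd"; after the second, "dptewosrcbms".

dptewosrcbms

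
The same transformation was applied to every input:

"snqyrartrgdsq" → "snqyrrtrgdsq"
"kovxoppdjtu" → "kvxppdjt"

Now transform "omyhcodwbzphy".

Looking at the pairs, the operation is to remove every vowel.
Doing the same to "omyhcodwbzphy": "myhcdwbzphy".

myhcdwbzphy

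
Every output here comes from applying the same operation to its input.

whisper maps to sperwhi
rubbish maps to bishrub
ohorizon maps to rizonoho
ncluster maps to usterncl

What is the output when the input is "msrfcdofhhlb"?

The rule is to move the first 3 characters to the end (rotate left by 3).
For "msrfcdofhhlb" the result is "fcdofhhlbmsr".

fcdofhhlbmsr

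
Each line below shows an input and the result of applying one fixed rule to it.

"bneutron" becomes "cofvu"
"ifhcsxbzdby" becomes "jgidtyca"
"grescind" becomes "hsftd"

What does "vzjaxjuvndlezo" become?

In each case the input is transformed by: delete the last 3 characters, then shift every letter 1 place forward in the alphabet (wrapping around).
Applying both steps to "vzjaxjuvndlezo": "vzjaxjuvndl", then "wakbykvwoem".
(Check on "ifhcsxbzdby": → "ifhcsxbz" → "jgidtyca" ✓)

wakbykvwoem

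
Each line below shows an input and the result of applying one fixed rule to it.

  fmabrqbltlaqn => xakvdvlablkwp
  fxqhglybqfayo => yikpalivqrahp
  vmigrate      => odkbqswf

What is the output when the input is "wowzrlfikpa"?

kzuspvbjgyg

Looking at the pairs, the operation is to shift every letter 10 places forward in the alphabet (wrapping around), then reverse the string.
Working it through for "wowzrlfikpa": intermediate "gygjbvpsuzk", final "kzuspvbjgyg".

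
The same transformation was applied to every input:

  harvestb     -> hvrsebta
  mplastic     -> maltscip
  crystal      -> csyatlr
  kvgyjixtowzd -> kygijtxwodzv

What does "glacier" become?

gcaeirl

The rule is to swap each adjacent pair of characters (1↔2, 3↔4, ...), then move the first character to the end.
Starting from "glacier": after the first operation, "lgcaeir"; after the second, "gcaeirl".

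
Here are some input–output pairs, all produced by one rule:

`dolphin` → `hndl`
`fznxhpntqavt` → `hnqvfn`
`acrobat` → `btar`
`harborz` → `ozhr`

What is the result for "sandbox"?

Looking at the pairs, the operation is to keep every other character starting from the first (positions 1st, 3rd, 5th, ...), then move the first 2 characters to the end (rotate left by 2).
"sandbox" → "snbx" → "bxsn".

bxsn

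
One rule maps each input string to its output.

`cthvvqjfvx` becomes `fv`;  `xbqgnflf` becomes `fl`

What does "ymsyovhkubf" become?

What's happening: move the last 3 characters to the front (rotate right by 3), then keep only the first 2 characters.
On "ymsyovhkubf": the first step gives "ubfymsyovhk", and the second then gives "ub".

ub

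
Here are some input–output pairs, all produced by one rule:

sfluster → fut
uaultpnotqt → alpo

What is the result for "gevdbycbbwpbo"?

The transformation: delete the last 2 characters, then keep every other character starting from the second (positions 2nd, 4th, 6th, ...).
"gevdbycbbwpbo" → "edybw".

edybw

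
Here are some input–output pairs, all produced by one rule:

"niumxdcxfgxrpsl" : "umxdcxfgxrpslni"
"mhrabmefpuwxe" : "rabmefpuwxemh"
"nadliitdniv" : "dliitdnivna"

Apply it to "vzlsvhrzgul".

lsvhrzgulvz

The transformation: move the first 2 characters to the end (rotate left by 2).
For "vzlsvhrzgul" the result is "lsvhrzgulvz".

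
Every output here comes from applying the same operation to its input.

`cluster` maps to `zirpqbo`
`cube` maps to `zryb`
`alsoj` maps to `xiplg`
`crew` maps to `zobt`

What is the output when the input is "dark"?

The pattern: shift every letter 3 places backward in the alphabet (wrapping around).
On "dark" that produces "axoh".

axoh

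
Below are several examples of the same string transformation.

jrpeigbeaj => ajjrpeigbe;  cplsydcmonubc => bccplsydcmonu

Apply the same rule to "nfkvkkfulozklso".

Rule — move the last 2 characters to the front (rotate right by 2).
So "nfkvkkfulozklso" becomes "sonfkvkkfulozkl".

sonfkvkkfulozkl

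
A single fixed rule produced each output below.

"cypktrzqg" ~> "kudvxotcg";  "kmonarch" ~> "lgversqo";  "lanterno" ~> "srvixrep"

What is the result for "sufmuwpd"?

htayqjyw

Looking at the pairs, the operation is to shift every letter 4 places forward in the alphabet (wrapping around), then reverse the string.
On "sufmuwpd": the first step gives "wyjqyath", and the second then gives "htayqjyw".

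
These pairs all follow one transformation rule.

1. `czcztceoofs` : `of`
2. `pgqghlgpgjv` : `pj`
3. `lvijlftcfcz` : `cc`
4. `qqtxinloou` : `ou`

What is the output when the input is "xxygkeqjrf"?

jf

What's happening: keep every other character starting from the second (positions 2nd, 4th, 6th, ...), then delete the first 3 characters.
Doing the same to "xxygkeqjrf": "jf".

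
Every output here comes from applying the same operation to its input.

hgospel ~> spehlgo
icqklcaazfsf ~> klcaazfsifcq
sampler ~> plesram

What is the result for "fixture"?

Rule — swap the first and last characters, then move the first 3 characters to the end (rotate left by 3).
Doing the same to "fixture": "turfeix".
(Check on "hgospel": → "lgospeh" → "spehlgo" ✓)

turfeix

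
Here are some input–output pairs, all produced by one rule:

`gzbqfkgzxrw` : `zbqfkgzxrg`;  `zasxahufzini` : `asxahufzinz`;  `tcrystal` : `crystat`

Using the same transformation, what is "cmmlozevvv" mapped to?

mmlozevvc

What's happening: swap the first and last characters, then delete the first character.
"cmmlozevvv" → "mmlozevvc".
(Check on "zasxahufzini": → "iasxahufzinz" → "asxahufzinz" ✓)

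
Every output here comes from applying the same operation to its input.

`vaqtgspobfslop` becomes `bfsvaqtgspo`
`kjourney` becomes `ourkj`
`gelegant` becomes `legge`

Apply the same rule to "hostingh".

Each output is the input with this applied: delete the last 3 characters, then move the last 3 characters to the front (rotate right by 3).
For "hostingh", step one produces "hosti"; step two turns that into "stiho".

stiho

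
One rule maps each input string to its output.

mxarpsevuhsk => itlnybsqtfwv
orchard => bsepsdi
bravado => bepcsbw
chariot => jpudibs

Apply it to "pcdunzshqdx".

reyqdevoati

The rule is to shift every letter 1 place forward in the alphabet (wrapping around), then move the last 3 characters to the front (rotate right by 3).
"pcdunzshqdx" → "qdevoatirey" → "reyqdevoati".
(Check on "mxarpsevuhsk": → "nybsqtfwvitl" → "itlnybsqtfwv" ✓)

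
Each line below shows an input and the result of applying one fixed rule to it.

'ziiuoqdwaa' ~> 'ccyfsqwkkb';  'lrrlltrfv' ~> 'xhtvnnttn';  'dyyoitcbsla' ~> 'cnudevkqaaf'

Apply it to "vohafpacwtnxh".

Looking at the pairs, the operation is to shift every letter 2 places forward in the alphabet (wrapping around), then reverse the string.
On "vohafpacwtnxh": the first step gives "xqjchrceyvpzj", and the second then gives "jzpvyecrhcjqx".
(Check on "lrrlltrfv": → "nttnnvthx" → "xhtvnnttn" ✓)

jzpvyecrhcjqx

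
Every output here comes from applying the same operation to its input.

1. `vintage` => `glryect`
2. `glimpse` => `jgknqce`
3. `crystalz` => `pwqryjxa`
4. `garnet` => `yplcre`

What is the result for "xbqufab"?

zosdyzv

The pattern: move the first character to the end, then shift every letter 2 places backward in the alphabet (wrapping around).
Starting from "xbqufab": after the first operation, "bqufabx"; after the second, "zosdyzv".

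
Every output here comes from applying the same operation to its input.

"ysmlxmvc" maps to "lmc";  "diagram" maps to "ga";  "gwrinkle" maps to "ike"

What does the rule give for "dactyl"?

In each case the input is transformed by: keep every other character starting from the second (positions 2nd, 4th, 6th, ...), then delete the first character.
"dactyl" → "tl".

tl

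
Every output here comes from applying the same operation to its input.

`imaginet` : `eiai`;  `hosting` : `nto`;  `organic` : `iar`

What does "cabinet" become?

eia

In each case the input is transformed by: reverse the string, then keep every other character starting from the second (positions 2nd, 4th, 6th, ...).
Applying both steps to "cabinet": "tenibac", then "eia".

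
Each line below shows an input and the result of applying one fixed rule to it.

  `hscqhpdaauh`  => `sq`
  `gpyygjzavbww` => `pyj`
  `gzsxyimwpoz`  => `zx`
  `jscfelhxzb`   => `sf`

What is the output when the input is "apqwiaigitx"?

pw

The pattern: keep every other character starting from the second (positions 2nd, 4th, 6th, ...), then delete the last 3 characters.
"apqwiaigitx" → "pwagt" → "pw".
(Check on "gpyygjzavbww": → "pyjabw" → "pyj" ✓)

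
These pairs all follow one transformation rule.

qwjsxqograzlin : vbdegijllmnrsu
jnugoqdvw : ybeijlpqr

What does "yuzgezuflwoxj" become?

zabegjpprstuu

The transformation: sort the characters into alphabetical order, then shift every letter 5 places backward in the alphabet (wrapping around).
So "yuzgezuflwoxj" becomes "zabegjpprstuu".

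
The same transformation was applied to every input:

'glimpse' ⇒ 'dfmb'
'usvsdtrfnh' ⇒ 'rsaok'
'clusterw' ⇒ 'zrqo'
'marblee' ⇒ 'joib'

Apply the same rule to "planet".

The transformation: keep every other character starting from the first (positions 1st, 3rd, 5th, ...), then shift every letter 3 places backward in the alphabet (wrapping around).
So "planet" becomes "mxb".

mxb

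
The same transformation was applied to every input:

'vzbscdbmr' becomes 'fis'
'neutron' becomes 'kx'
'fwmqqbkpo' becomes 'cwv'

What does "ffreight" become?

Rule — shift every letter 6 places forward in the alphabet (wrapping around), then keep one character in every 3, starting at position 2 (positions 2nd, 5th, 8th, ...).
"ffreight" → "llxkomnz" → "loz".

loz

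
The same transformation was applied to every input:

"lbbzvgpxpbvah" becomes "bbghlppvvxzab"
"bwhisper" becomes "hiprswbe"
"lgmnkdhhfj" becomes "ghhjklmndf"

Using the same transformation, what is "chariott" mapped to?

The transformation: sort the characters into alphabetical order, then move the first 2 characters to the end (rotate left by 2).
"chariott" → "achiortt" → "hiorttac".
(Check on "lbbzvgpxpbvah": → "abbbghlppvvxz" → "bbghlppvvxzab" ✓)

hiorttac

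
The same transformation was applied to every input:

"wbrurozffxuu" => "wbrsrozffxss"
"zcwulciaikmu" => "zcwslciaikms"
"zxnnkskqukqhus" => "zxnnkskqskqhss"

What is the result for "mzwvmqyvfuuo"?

The transformation: replace every "u" with "s".
So "mzwvmqyvfuuo" becomes "mzwvmqyvfsso".

mzwvmqyvfsso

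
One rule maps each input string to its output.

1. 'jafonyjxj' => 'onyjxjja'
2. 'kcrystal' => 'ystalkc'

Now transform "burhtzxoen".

htzxoenbu

The transformation: move the first 3 characters to the end (rotate left by 3), then delete the last character.
For "burhtzxoen", step one produces "htzxoenbur"; step two turns that into "htzxoenbu".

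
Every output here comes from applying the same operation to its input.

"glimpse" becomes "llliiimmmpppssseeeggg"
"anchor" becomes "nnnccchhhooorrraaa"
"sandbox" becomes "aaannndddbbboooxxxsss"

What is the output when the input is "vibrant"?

iiibbbrrraaannntttvvv

Rule — repeat every character 3 times, then move the first 3 characters to the end (rotate left by 3).
Working it through for "vibrant": intermediate "vvviiibbbrrraaannnttt", final "iiibbbrrraaannntttvvv".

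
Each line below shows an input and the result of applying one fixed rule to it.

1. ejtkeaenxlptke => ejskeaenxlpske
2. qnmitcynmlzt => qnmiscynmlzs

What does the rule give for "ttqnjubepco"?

The transformation: replace every "t" with "s".
Applying that to "ttqnjubepco" gives "ssqnjubepco".

ssqnjubepco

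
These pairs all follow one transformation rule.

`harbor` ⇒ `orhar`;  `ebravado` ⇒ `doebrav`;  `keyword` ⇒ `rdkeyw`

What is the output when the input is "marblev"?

evmarb

Each output is the input with this applied: move the last 3 characters to the front (rotate right by 3), then delete the first character.
For "marblev" the result is "evmarb".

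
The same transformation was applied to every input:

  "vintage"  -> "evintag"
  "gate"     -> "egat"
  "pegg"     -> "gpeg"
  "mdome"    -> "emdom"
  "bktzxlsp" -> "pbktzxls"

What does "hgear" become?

The transformation: move the last character to the front.
For "hgear" the result is "rhgea".

rhgea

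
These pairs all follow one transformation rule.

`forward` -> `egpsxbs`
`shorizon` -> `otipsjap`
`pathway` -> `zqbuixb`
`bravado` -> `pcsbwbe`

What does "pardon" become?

Each output is the input with this applied: move the last character to the front, then shift every letter 1 place forward in the alphabet (wrapping around).
On "pardon": the first step gives "npardo", and the second then gives "oqbsep".

oqbsep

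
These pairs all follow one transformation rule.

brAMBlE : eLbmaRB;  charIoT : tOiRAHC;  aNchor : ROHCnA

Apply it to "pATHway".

YAWhtaP

Each output is the input with this applied: reverse the string, then flip the case of every letter.
"pATHway" → "YAWhtaP".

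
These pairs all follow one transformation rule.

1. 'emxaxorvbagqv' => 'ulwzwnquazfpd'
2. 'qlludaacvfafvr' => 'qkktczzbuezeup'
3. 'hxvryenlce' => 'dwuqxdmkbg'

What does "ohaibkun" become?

The pattern: swap the first and last characters, then shift every letter 1 place backward in the alphabet (wrapping around).
Applying that to "ohaibkun" gives "mgzhajtn".

mgzhajtn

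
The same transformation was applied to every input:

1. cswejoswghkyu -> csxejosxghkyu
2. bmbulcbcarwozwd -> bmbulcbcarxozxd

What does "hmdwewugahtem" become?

Each output is the input with this applied: replace every "w" with "x".
"hmdwewugahtem" → "hmdxexugahtem".

hmdxexugahtem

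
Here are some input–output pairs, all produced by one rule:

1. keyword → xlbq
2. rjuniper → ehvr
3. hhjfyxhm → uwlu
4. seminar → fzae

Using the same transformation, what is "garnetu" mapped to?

terh

The rule is to keep every other character starting from the first (positions 1st, 3rd, 5th, ...), then shift every letter 13 places forward in the alphabet (wrapping around) — i.e. ROT13.
Starting from "garnetu": after the first operation, "greu"; after the second, "terh".
(Check on "seminar": → "smnr" → "fzae" ✓)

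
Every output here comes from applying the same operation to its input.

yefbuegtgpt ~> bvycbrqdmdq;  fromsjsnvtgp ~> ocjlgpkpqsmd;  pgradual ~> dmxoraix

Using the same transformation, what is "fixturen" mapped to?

fcquorkb

Each output is the input with this applied: swap each adjacent pair of characters (1↔2, 3↔4, ...), then shift every letter 3 places backward in the alphabet (wrapping around).
For "fixturen", step one produces "iftxrune"; step two turns that into "fcquorkb".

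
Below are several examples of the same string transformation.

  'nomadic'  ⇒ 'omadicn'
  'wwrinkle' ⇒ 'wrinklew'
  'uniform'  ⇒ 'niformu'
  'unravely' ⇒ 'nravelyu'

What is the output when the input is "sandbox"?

The rule is to move the first character to the end.
On "sandbox" that produces "andboxs".

andboxs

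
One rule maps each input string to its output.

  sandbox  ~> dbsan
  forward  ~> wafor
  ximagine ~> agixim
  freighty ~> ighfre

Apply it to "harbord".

bohar

The rule is to delete the last 2 characters, then move the first 3 characters to the end (rotate left by 3).
Applying both steps to "harbord": "harbo", then "bohar".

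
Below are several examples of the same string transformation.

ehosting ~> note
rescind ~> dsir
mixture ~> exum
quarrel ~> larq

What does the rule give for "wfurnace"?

Rule — keep every other character starting from the first (positions 1st, 3rd, 5th, ...), then swap the first and last characters.
For "wfurnace", step one produces "wunc"; step two turns that into "cunw".

cunw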